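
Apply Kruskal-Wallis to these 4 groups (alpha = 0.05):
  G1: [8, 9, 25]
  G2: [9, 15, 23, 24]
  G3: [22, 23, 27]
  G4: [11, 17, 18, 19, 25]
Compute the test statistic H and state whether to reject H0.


Step 1: Combine all N = 15 observations and assign midranks.
sorted (value, group, rank): (8,G1,1), (9,G1,2.5), (9,G2,2.5), (11,G4,4), (15,G2,5), (17,G4,6), (18,G4,7), (19,G4,8), (22,G3,9), (23,G2,10.5), (23,G3,10.5), (24,G2,12), (25,G1,13.5), (25,G4,13.5), (27,G3,15)
Step 2: Sum ranks within each group.
R_1 = 17 (n_1 = 3)
R_2 = 30 (n_2 = 4)
R_3 = 34.5 (n_3 = 3)
R_4 = 38.5 (n_4 = 5)
Step 3: H = 12/(N(N+1)) * sum(R_i^2/n_i) - 3(N+1)
     = 12/(15*16) * (17^2/3 + 30^2/4 + 34.5^2/3 + 38.5^2/5) - 3*16
     = 0.050000 * 1014.53 - 48
     = 2.726667.
Step 4: Ties present; correction factor C = 1 - 18/(15^3 - 15) = 0.994643. Corrected H = 2.726667 / 0.994643 = 2.741352.
Step 5: Under H0, H ~ chi^2(3); p-value = 0.433246.
Step 6: alpha = 0.05. fail to reject H0.

H = 2.7414, df = 3, p = 0.433246, fail to reject H0.


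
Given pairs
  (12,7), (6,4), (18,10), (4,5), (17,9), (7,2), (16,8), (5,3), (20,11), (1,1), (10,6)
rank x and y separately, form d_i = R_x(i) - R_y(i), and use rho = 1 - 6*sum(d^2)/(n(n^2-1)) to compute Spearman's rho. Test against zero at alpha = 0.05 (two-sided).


Step 1: Rank x and y separately (midranks; no ties here).
rank(x): 12->7, 6->4, 18->10, 4->2, 17->9, 7->5, 16->8, 5->3, 20->11, 1->1, 10->6
rank(y): 7->7, 4->4, 10->10, 5->5, 9->9, 2->2, 8->8, 3->3, 11->11, 1->1, 6->6
Step 2: d_i = R_x(i) - R_y(i); compute d_i^2.
  (7-7)^2=0, (4-4)^2=0, (10-10)^2=0, (2-5)^2=9, (9-9)^2=0, (5-2)^2=9, (8-8)^2=0, (3-3)^2=0, (11-11)^2=0, (1-1)^2=0, (6-6)^2=0
sum(d^2) = 18.
Step 3: rho = 1 - 6*18 / (11*(11^2 - 1)) = 1 - 108/1320 = 0.918182.
Step 4: Under H0, t = rho * sqrt((n-2)/(1-rho^2)) = 6.9531 ~ t(9).
Step 5: Two-sided p-value from the t-distribution with 9 df = 0.000067.
Step 6: alpha = 0.05. reject H0.

rho = 0.9182, p = 0.000067, reject H0 at alpha = 0.05.


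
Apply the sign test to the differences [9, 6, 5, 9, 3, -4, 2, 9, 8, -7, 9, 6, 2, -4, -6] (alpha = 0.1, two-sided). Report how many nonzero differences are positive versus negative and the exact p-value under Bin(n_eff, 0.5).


Step 1: Discard zero differences. Original n = 15; n_eff = number of nonzero differences = 15.
Nonzero differences (with sign): +9, +6, +5, +9, +3, -4, +2, +9, +8, -7, +9, +6, +2, -4, -6
Step 2: Count signs: positive = 11, negative = 4.
Step 3: Under H0: P(positive) = 0.5, so the number of positives S ~ Bin(15, 0.5).
Step 4: Two-sided exact p-value = sum of Bin(15,0.5) probabilities at or below the observed probability = 0.118469.
Step 5: alpha = 0.1. fail to reject H0.

n_eff = 15, pos = 11, neg = 4, p = 0.118469, fail to reject H0.


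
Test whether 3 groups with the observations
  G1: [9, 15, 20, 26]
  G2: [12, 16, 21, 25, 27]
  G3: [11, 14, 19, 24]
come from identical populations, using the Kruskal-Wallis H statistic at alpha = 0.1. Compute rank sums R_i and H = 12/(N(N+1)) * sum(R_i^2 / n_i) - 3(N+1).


Step 1: Combine all N = 13 observations and assign midranks.
sorted (value, group, rank): (9,G1,1), (11,G3,2), (12,G2,3), (14,G3,4), (15,G1,5), (16,G2,6), (19,G3,7), (20,G1,8), (21,G2,9), (24,G3,10), (25,G2,11), (26,G1,12), (27,G2,13)
Step 2: Sum ranks within each group.
R_1 = 26 (n_1 = 4)
R_2 = 42 (n_2 = 5)
R_3 = 23 (n_3 = 4)
Step 3: H = 12/(N(N+1)) * sum(R_i^2/n_i) - 3(N+1)
     = 12/(13*14) * (26^2/4 + 42^2/5 + 23^2/4) - 3*14
     = 0.065934 * 654.05 - 42
     = 1.124176.
Step 4: No ties, so H is used without correction.
Step 5: Under H0, H ~ chi^2(2); p-value = 0.570018.
Step 6: alpha = 0.1. fail to reject H0.

H = 1.1242, df = 2, p = 0.570018, fail to reject H0.


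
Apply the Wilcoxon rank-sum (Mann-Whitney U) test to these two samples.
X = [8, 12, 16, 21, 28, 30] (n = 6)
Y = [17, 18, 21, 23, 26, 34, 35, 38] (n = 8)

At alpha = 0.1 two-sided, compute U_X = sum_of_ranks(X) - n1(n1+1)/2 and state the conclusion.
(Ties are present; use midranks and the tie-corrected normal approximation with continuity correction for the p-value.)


Step 1: Combine and sort all 14 observations; assign midranks.
sorted (value, group): (8,X), (12,X), (16,X), (17,Y), (18,Y), (21,X), (21,Y), (23,Y), (26,Y), (28,X), (30,X), (34,Y), (35,Y), (38,Y)
ranks: 8->1, 12->2, 16->3, 17->4, 18->5, 21->6.5, 21->6.5, 23->8, 26->9, 28->10, 30->11, 34->12, 35->13, 38->14
Step 2: Rank sum for X: R1 = 1 + 2 + 3 + 6.5 + 10 + 11 = 33.5.
Step 3: U_X = R1 - n1(n1+1)/2 = 33.5 - 6*7/2 = 33.5 - 21 = 12.5.
       U_Y = n1*n2 - U_X = 48 - 12.5 = 35.5.
Step 4: Ties are present, so use the tie-corrected normal approximation (with continuity correction) for the p-value.
Step 5: p-value = 0.155126; compare to alpha = 0.1. fail to reject H0.

U_X = 12.5, p = 0.155126, fail to reject H0 at alpha = 0.1.


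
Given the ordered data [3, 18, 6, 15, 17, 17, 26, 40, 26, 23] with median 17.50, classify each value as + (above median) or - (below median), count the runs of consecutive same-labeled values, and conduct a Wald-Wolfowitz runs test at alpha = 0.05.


Step 1: Compute median = 17.50; label A = above, B = below.
Labels in order: BABBBBAAAA  (n_A = 5, n_B = 5)
Step 2: Count runs R = 4.
Step 3: Under H0 (random ordering), E[R] = 2*n_A*n_B/(n_A+n_B) + 1 = 2*5*5/10 + 1 = 6.0000.
        Var[R] = 2*n_A*n_B*(2*n_A*n_B - n_A - n_B) / ((n_A+n_B)^2 * (n_A+n_B-1)) = 2000/900 = 2.2222.
        SD[R] = 1.4907.
Step 4: Continuity-corrected z = (R + 0.5 - E[R]) / SD[R] = (4 + 0.5 - 6.0000) / 1.4907 = -1.0062.
Step 5: Two-sided p-value via normal approximation = 2*(1 - Phi(|z|)) = 0.314305.
Step 6: alpha = 0.05. fail to reject H0.

R = 4, z = -1.0062, p = 0.314305, fail to reject H0.


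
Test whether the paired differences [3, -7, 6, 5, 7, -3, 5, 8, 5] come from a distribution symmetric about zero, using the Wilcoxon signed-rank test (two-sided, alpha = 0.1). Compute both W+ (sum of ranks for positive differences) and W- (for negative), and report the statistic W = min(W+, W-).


Step 1: Drop any zero differences (none here) and take |d_i|.
|d| = [3, 7, 6, 5, 7, 3, 5, 8, 5]
Step 2: Midrank |d_i| (ties get averaged ranks).
ranks: |3|->1.5, |7|->7.5, |6|->6, |5|->4, |7|->7.5, |3|->1.5, |5|->4, |8|->9, |5|->4
Step 3: Attach original signs; sum ranks with positive sign and with negative sign.
W+ = 1.5 + 6 + 4 + 7.5 + 4 + 9 + 4 = 36
W- = 7.5 + 1.5 = 9
(Check: W+ + W- = 45 should equal n(n+1)/2 = 45.)
Step 4: Test statistic W = min(W+, W-) = 9.
Step 5: Ties in |d|, so use the tie-corrected normal approximation.
        E[W] = n(n+1)/4 = 9*10/4 = 22.5.
        Tie groups: |d|=3 (t=2), |d|=5 (t=3), |d|=7 (t=2); sum(t^3 - t) = 36.
        Var[W] = n(n+1)(2n+1)/24 - sum(t^3-t)/48 = 1710/24 - 36/48 = 70.5.
        z = (W - E[W]) / sqrt(Var[W]) = (9 - 22.5) / 8.3964 = -1.6078.
        Two-sided p = 2*Phi(z) = 0.107873.
Step 6: alpha = 0.1. fail to reject H0.

W+ = 36, W- = 9, W = min = 9, p = 0.107873, fail to reject H0.


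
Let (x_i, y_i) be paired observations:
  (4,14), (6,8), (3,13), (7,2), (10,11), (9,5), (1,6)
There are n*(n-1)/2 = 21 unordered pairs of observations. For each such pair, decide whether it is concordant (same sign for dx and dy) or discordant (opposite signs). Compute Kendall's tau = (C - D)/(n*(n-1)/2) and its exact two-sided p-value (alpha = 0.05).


Step 1: Enumerate the 21 unordered pairs (i,j) with i<j and classify each by sign(x_j-x_i) * sign(y_j-y_i).
  (1,2):dx=+2,dy=-6->D; (1,3):dx=-1,dy=-1->C; (1,4):dx=+3,dy=-12->D; (1,5):dx=+6,dy=-3->D
  (1,6):dx=+5,dy=-9->D; (1,7):dx=-3,dy=-8->C; (2,3):dx=-3,dy=+5->D; (2,4):dx=+1,dy=-6->D
  (2,5):dx=+4,dy=+3->C; (2,6):dx=+3,dy=-3->D; (2,7):dx=-5,dy=-2->C; (3,4):dx=+4,dy=-11->D
  (3,5):dx=+7,dy=-2->D; (3,6):dx=+6,dy=-8->D; (3,7):dx=-2,dy=-7->C; (4,5):dx=+3,dy=+9->C
  (4,6):dx=+2,dy=+3->C; (4,7):dx=-6,dy=+4->D; (5,6):dx=-1,dy=-6->C; (5,7):dx=-9,dy=-5->C
  (6,7):dx=-8,dy=+1->D
Step 2: C = 9, D = 12, total pairs = 21.
Step 3: tau = (C - D)/(n(n-1)/2) = (9 - 12)/21 = -0.142857.
Step 4: Exact two-sided p-value (enumerate n! = 5040 permutations of y under H0): p = 0.772619.
Step 5: alpha = 0.05. fail to reject H0.

tau_b = -0.1429 (C=9, D=12), p = 0.772619, fail to reject H0.


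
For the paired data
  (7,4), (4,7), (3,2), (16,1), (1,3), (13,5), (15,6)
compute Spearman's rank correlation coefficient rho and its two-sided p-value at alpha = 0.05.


Step 1: Rank x and y separately (midranks; no ties here).
rank(x): 7->4, 4->3, 3->2, 16->7, 1->1, 13->5, 15->6
rank(y): 4->4, 7->7, 2->2, 1->1, 3->3, 5->5, 6->6
Step 2: d_i = R_x(i) - R_y(i); compute d_i^2.
  (4-4)^2=0, (3-7)^2=16, (2-2)^2=0, (7-1)^2=36, (1-3)^2=4, (5-5)^2=0, (6-6)^2=0
sum(d^2) = 56.
Step 3: rho = 1 - 6*56 / (7*(7^2 - 1)) = 1 - 336/336 = 0.000000.
Step 4: Under H0, t = rho * sqrt((n-2)/(1-rho^2)) = 0.0000 ~ t(5).
Step 5: Two-sided p-value from the t-distribution with 5 df = 1.000000.
Step 6: alpha = 0.05. fail to reject H0.

rho = 0.0000, p = 1.000000, fail to reject H0 at alpha = 0.05.


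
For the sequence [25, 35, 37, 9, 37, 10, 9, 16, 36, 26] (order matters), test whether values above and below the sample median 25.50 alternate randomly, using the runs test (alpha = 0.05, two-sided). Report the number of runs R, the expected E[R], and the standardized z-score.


Step 1: Compute median = 25.50; label A = above, B = below.
Labels in order: BAABABBBAA  (n_A = 5, n_B = 5)
Step 2: Count runs R = 6.
Step 3: Under H0 (random ordering), E[R] = 2*n_A*n_B/(n_A+n_B) + 1 = 2*5*5/10 + 1 = 6.0000.
        Var[R] = 2*n_A*n_B*(2*n_A*n_B - n_A - n_B) / ((n_A+n_B)^2 * (n_A+n_B-1)) = 2000/900 = 2.2222.
        SD[R] = 1.4907.
Step 4: R = E[R], so z = 0 with no continuity correction.
Step 5: Two-sided p-value via normal approximation = 2*(1 - Phi(|z|)) = 1.000000.
Step 6: alpha = 0.05. fail to reject H0.

R = 6, z = 0.0000, p = 1.000000, fail to reject H0.


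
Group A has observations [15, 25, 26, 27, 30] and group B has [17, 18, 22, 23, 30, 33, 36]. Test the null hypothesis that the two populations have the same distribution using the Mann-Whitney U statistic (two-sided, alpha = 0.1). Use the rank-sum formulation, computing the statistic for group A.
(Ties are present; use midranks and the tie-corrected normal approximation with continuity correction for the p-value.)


Step 1: Combine and sort all 12 observations; assign midranks.
sorted (value, group): (15,X), (17,Y), (18,Y), (22,Y), (23,Y), (25,X), (26,X), (27,X), (30,X), (30,Y), (33,Y), (36,Y)
ranks: 15->1, 17->2, 18->3, 22->4, 23->5, 25->6, 26->7, 27->8, 30->9.5, 30->9.5, 33->11, 36->12
Step 2: Rank sum for X: R1 = 1 + 6 + 7 + 8 + 9.5 = 31.5.
Step 3: U_X = R1 - n1(n1+1)/2 = 31.5 - 5*6/2 = 31.5 - 15 = 16.5.
       U_Y = n1*n2 - U_X = 35 - 16.5 = 18.5.
Step 4: Ties are present, so use the tie-corrected normal approximation (with continuity correction) for the p-value.
Step 5: p-value = 0.935170; compare to alpha = 0.1. fail to reject H0.

U_X = 16.5, p = 0.935170, fail to reject H0 at alpha = 0.1.


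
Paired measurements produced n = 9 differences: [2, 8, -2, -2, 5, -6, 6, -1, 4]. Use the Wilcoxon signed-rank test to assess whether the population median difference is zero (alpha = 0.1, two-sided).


Step 1: Drop any zero differences (none here) and take |d_i|.
|d| = [2, 8, 2, 2, 5, 6, 6, 1, 4]
Step 2: Midrank |d_i| (ties get averaged ranks).
ranks: |2|->3, |8|->9, |2|->3, |2|->3, |5|->6, |6|->7.5, |6|->7.5, |1|->1, |4|->5
Step 3: Attach original signs; sum ranks with positive sign and with negative sign.
W+ = 3 + 9 + 6 + 7.5 + 5 = 30.5
W- = 3 + 3 + 7.5 + 1 = 14.5
(Check: W+ + W- = 45 should equal n(n+1)/2 = 45.)
Step 4: Test statistic W = min(W+, W-) = 14.5.
Step 5: Ties in |d|, so use the tie-corrected normal approximation.
        E[W] = n(n+1)/4 = 9*10/4 = 22.5.
        Tie groups: |d|=2 (t=3), |d|=6 (t=2); sum(t^3 - t) = 30.
        Var[W] = n(n+1)(2n+1)/24 - sum(t^3-t)/48 = 1710/24 - 30/48 = 70.625.
        z = (W - E[W]) / sqrt(Var[W]) = (14.5 - 22.5) / 8.4039 = -0.9519.
        Two-sided p = 2*Phi(z) = 0.341126.
Step 6: alpha = 0.1. fail to reject H0.

W+ = 30.5, W- = 14.5, W = min = 14.5, p = 0.341126, fail to reject H0.


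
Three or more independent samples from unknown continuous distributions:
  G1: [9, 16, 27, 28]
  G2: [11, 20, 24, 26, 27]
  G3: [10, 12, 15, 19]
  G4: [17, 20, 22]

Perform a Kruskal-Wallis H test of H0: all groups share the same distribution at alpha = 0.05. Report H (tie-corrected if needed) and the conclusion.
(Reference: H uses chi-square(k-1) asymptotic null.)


Step 1: Combine all N = 16 observations and assign midranks.
sorted (value, group, rank): (9,G1,1), (10,G3,2), (11,G2,3), (12,G3,4), (15,G3,5), (16,G1,6), (17,G4,7), (19,G3,8), (20,G2,9.5), (20,G4,9.5), (22,G4,11), (24,G2,12), (26,G2,13), (27,G1,14.5), (27,G2,14.5), (28,G1,16)
Step 2: Sum ranks within each group.
R_1 = 37.5 (n_1 = 4)
R_2 = 52 (n_2 = 5)
R_3 = 19 (n_3 = 4)
R_4 = 27.5 (n_4 = 3)
Step 3: H = 12/(N(N+1)) * sum(R_i^2/n_i) - 3(N+1)
     = 12/(16*17) * (37.5^2/4 + 52^2/5 + 19^2/4 + 27.5^2/3) - 3*17
     = 0.044118 * 1234.7 - 51
     = 3.471875.
Step 4: Ties present; correction factor C = 1 - 12/(16^3 - 16) = 0.997059. Corrected H = 3.471875 / 0.997059 = 3.482117.
Step 5: Under H0, H ~ chi^2(3); p-value = 0.323089.
Step 6: alpha = 0.05. fail to reject H0.

H = 3.4821, df = 3, p = 0.323089, fail to reject H0.


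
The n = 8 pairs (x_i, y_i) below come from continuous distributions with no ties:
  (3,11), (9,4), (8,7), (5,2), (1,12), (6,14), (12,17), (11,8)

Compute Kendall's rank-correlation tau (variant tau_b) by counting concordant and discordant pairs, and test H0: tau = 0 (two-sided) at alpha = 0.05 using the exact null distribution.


Step 1: Enumerate the 28 unordered pairs (i,j) with i<j and classify each by sign(x_j-x_i) * sign(y_j-y_i).
  (1,2):dx=+6,dy=-7->D; (1,3):dx=+5,dy=-4->D; (1,4):dx=+2,dy=-9->D; (1,5):dx=-2,dy=+1->D
  (1,6):dx=+3,dy=+3->C; (1,7):dx=+9,dy=+6->C; (1,8):dx=+8,dy=-3->D; (2,3):dx=-1,dy=+3->D
  (2,4):dx=-4,dy=-2->C; (2,5):dx=-8,dy=+8->D; (2,6):dx=-3,dy=+10->D; (2,7):dx=+3,dy=+13->C
  (2,8):dx=+2,dy=+4->C; (3,4):dx=-3,dy=-5->C; (3,5):dx=-7,dy=+5->D; (3,6):dx=-2,dy=+7->D
  (3,7):dx=+4,dy=+10->C; (3,8):dx=+3,dy=+1->C; (4,5):dx=-4,dy=+10->D; (4,6):dx=+1,dy=+12->C
  (4,7):dx=+7,dy=+15->C; (4,8):dx=+6,dy=+6->C; (5,6):dx=+5,dy=+2->C; (5,7):dx=+11,dy=+5->C
  (5,8):dx=+10,dy=-4->D; (6,7):dx=+6,dy=+3->C; (6,8):dx=+5,dy=-6->D; (7,8):dx=-1,dy=-9->C
Step 2: C = 15, D = 13, total pairs = 28.
Step 3: tau = (C - D)/(n(n-1)/2) = (15 - 13)/28 = 0.071429.
Step 4: Exact two-sided p-value (enumerate n! = 40320 permutations of y under H0): p = 0.904861.
Step 5: alpha = 0.05. fail to reject H0.

tau_b = 0.0714 (C=15, D=13), p = 0.904861, fail to reject H0.


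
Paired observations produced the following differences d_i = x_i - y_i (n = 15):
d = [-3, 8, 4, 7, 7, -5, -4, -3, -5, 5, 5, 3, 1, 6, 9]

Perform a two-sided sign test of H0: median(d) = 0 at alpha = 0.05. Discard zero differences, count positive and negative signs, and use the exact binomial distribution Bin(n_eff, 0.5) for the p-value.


Step 1: Discard zero differences. Original n = 15; n_eff = number of nonzero differences = 15.
Nonzero differences (with sign): -3, +8, +4, +7, +7, -5, -4, -3, -5, +5, +5, +3, +1, +6, +9
Step 2: Count signs: positive = 10, negative = 5.
Step 3: Under H0: P(positive) = 0.5, so the number of positives S ~ Bin(15, 0.5).
Step 4: Two-sided exact p-value = sum of Bin(15,0.5) probabilities at or below the observed probability = 0.301758.
Step 5: alpha = 0.05. fail to reject H0.

n_eff = 15, pos = 10, neg = 5, p = 0.301758, fail to reject H0.


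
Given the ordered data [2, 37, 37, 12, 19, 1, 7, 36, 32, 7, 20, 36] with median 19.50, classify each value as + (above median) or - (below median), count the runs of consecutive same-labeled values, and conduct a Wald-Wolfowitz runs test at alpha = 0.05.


Step 1: Compute median = 19.50; label A = above, B = below.
Labels in order: BAABBBBAABAA  (n_A = 6, n_B = 6)
Step 2: Count runs R = 6.
Step 3: Under H0 (random ordering), E[R] = 2*n_A*n_B/(n_A+n_B) + 1 = 2*6*6/12 + 1 = 7.0000.
        Var[R] = 2*n_A*n_B*(2*n_A*n_B - n_A - n_B) / ((n_A+n_B)^2 * (n_A+n_B-1)) = 4320/1584 = 2.7273.
        SD[R] = 1.6514.
Step 4: Continuity-corrected z = (R + 0.5 - E[R]) / SD[R] = (6 + 0.5 - 7.0000) / 1.6514 = -0.3028.
Step 5: Two-sided p-value via normal approximation = 2*(1 - Phi(|z|)) = 0.762069.
Step 6: alpha = 0.05. fail to reject H0.

R = 6, z = -0.3028, p = 0.762069, fail to reject H0.


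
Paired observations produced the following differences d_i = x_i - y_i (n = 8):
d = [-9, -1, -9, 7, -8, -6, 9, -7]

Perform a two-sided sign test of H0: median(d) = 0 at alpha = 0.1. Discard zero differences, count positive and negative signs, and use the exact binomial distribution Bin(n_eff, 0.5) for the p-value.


Step 1: Discard zero differences. Original n = 8; n_eff = number of nonzero differences = 8.
Nonzero differences (with sign): -9, -1, -9, +7, -8, -6, +9, -7
Step 2: Count signs: positive = 2, negative = 6.
Step 3: Under H0: P(positive) = 0.5, so the number of positives S ~ Bin(8, 0.5).
Step 4: Two-sided exact p-value = sum of Bin(8,0.5) probabilities at or below the observed probability = 0.289062.
Step 5: alpha = 0.1. fail to reject H0.

n_eff = 8, pos = 2, neg = 6, p = 0.289062, fail to reject H0.


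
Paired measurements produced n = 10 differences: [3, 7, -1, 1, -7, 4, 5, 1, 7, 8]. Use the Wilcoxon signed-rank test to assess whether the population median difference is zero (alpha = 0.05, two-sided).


Step 1: Drop any zero differences (none here) and take |d_i|.
|d| = [3, 7, 1, 1, 7, 4, 5, 1, 7, 8]
Step 2: Midrank |d_i| (ties get averaged ranks).
ranks: |3|->4, |7|->8, |1|->2, |1|->2, |7|->8, |4|->5, |5|->6, |1|->2, |7|->8, |8|->10
Step 3: Attach original signs; sum ranks with positive sign and with negative sign.
W+ = 4 + 8 + 2 + 5 + 6 + 2 + 8 + 10 = 45
W- = 2 + 8 = 10
(Check: W+ + W- = 55 should equal n(n+1)/2 = 55.)
Step 4: Test statistic W = min(W+, W-) = 10.
Step 5: Ties in |d|, so use the tie-corrected normal approximation.
        E[W] = n(n+1)/4 = 10*11/4 = 27.5.
        Tie groups: |d|=1 (t=3), |d|=7 (t=3); sum(t^3 - t) = 48.
        Var[W] = n(n+1)(2n+1)/24 - sum(t^3-t)/48 = 2310/24 - 48/48 = 95.25.
        z = (W - E[W]) / sqrt(Var[W]) = (10 - 27.5) / 9.7596 = -1.7931.
        Two-sided p = 2*Phi(z) = 0.072956.
Step 6: alpha = 0.05. fail to reject H0.

W+ = 45, W- = 10, W = min = 10, p = 0.072956, fail to reject H0.


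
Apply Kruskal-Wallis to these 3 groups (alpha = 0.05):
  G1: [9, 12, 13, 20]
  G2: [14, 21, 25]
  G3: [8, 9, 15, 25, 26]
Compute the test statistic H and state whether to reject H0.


Step 1: Combine all N = 12 observations and assign midranks.
sorted (value, group, rank): (8,G3,1), (9,G1,2.5), (9,G3,2.5), (12,G1,4), (13,G1,5), (14,G2,6), (15,G3,7), (20,G1,8), (21,G2,9), (25,G2,10.5), (25,G3,10.5), (26,G3,12)
Step 2: Sum ranks within each group.
R_1 = 19.5 (n_1 = 4)
R_2 = 25.5 (n_2 = 3)
R_3 = 33 (n_3 = 5)
Step 3: H = 12/(N(N+1)) * sum(R_i^2/n_i) - 3(N+1)
     = 12/(12*13) * (19.5^2/4 + 25.5^2/3 + 33^2/5) - 3*13
     = 0.076923 * 529.612 - 39
     = 1.739423.
Step 4: Ties present; correction factor C = 1 - 12/(12^3 - 12) = 0.993007. Corrected H = 1.739423 / 0.993007 = 1.751673.
Step 5: Under H0, H ~ chi^2(2); p-value = 0.416514.
Step 6: alpha = 0.05. fail to reject H0.

H = 1.7517, df = 2, p = 0.416514, fail to reject H0.


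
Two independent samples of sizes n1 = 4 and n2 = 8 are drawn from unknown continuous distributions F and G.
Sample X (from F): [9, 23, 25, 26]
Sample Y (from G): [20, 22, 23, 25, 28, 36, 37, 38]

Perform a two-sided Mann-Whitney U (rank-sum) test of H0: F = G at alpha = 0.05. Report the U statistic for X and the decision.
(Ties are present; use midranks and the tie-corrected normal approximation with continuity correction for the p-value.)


Step 1: Combine and sort all 12 observations; assign midranks.
sorted (value, group): (9,X), (20,Y), (22,Y), (23,X), (23,Y), (25,X), (25,Y), (26,X), (28,Y), (36,Y), (37,Y), (38,Y)
ranks: 9->1, 20->2, 22->3, 23->4.5, 23->4.5, 25->6.5, 25->6.5, 26->8, 28->9, 36->10, 37->11, 38->12
Step 2: Rank sum for X: R1 = 1 + 4.5 + 6.5 + 8 = 20.
Step 3: U_X = R1 - n1(n1+1)/2 = 20 - 4*5/2 = 20 - 10 = 10.
       U_Y = n1*n2 - U_X = 32 - 10 = 22.
Step 4: Ties are present, so use the tie-corrected normal approximation (with continuity correction) for the p-value.
Step 5: p-value = 0.348547; compare to alpha = 0.05. fail to reject H0.

U_X = 10, p = 0.348547, fail to reject H0 at alpha = 0.05.


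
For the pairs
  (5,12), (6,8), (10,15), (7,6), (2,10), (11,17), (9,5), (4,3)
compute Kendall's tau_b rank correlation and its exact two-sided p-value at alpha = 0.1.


Step 1: Enumerate the 28 unordered pairs (i,j) with i<j and classify each by sign(x_j-x_i) * sign(y_j-y_i).
  (1,2):dx=+1,dy=-4->D; (1,3):dx=+5,dy=+3->C; (1,4):dx=+2,dy=-6->D; (1,5):dx=-3,dy=-2->C
  (1,6):dx=+6,dy=+5->C; (1,7):dx=+4,dy=-7->D; (1,8):dx=-1,dy=-9->C; (2,3):dx=+4,dy=+7->C
  (2,4):dx=+1,dy=-2->D; (2,5):dx=-4,dy=+2->D; (2,6):dx=+5,dy=+9->C; (2,7):dx=+3,dy=-3->D
  (2,8):dx=-2,dy=-5->C; (3,4):dx=-3,dy=-9->C; (3,5):dx=-8,dy=-5->C; (3,6):dx=+1,dy=+2->C
  (3,7):dx=-1,dy=-10->C; (3,8):dx=-6,dy=-12->C; (4,5):dx=-5,dy=+4->D; (4,6):dx=+4,dy=+11->C
  (4,7):dx=+2,dy=-1->D; (4,8):dx=-3,dy=-3->C; (5,6):dx=+9,dy=+7->C; (5,7):dx=+7,dy=-5->D
  (5,8):dx=+2,dy=-7->D; (6,7):dx=-2,dy=-12->C; (6,8):dx=-7,dy=-14->C; (7,8):dx=-5,dy=-2->C
Step 2: C = 18, D = 10, total pairs = 28.
Step 3: tau = (C - D)/(n(n-1)/2) = (18 - 10)/28 = 0.285714.
Step 4: Exact two-sided p-value (enumerate n! = 40320 permutations of y under H0): p = 0.398760.
Step 5: alpha = 0.1. fail to reject H0.

tau_b = 0.2857 (C=18, D=10), p = 0.398760, fail to reject H0.


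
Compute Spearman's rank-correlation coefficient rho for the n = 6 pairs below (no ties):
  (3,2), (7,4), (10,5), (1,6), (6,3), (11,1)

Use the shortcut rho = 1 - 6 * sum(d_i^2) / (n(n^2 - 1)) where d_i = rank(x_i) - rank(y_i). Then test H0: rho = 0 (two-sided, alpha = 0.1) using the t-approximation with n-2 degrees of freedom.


Step 1: Rank x and y separately (midranks; no ties here).
rank(x): 3->2, 7->4, 10->5, 1->1, 6->3, 11->6
rank(y): 2->2, 4->4, 5->5, 6->6, 3->3, 1->1
Step 2: d_i = R_x(i) - R_y(i); compute d_i^2.
  (2-2)^2=0, (4-4)^2=0, (5-5)^2=0, (1-6)^2=25, (3-3)^2=0, (6-1)^2=25
sum(d^2) = 50.
Step 3: rho = 1 - 6*50 / (6*(6^2 - 1)) = 1 - 300/210 = -0.428571.
Step 4: Under H0, t = rho * sqrt((n-2)/(1-rho^2)) = -0.9487 ~ t(4).
Step 5: Two-sided p-value from the t-distribution with 4 df = 0.396501.
Step 6: alpha = 0.1. fail to reject H0.

rho = -0.4286, p = 0.396501, fail to reject H0 at alpha = 0.1.


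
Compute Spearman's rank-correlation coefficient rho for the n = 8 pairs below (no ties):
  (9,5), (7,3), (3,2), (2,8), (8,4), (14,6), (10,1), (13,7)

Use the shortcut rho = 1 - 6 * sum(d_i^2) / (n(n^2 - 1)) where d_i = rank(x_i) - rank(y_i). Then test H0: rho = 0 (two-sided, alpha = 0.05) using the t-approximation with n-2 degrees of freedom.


Step 1: Rank x and y separately (midranks; no ties here).
rank(x): 9->5, 7->3, 3->2, 2->1, 8->4, 14->8, 10->6, 13->7
rank(y): 5->5, 3->3, 2->2, 8->8, 4->4, 6->6, 1->1, 7->7
Step 2: d_i = R_x(i) - R_y(i); compute d_i^2.
  (5-5)^2=0, (3-3)^2=0, (2-2)^2=0, (1-8)^2=49, (4-4)^2=0, (8-6)^2=4, (6-1)^2=25, (7-7)^2=0
sum(d^2) = 78.
Step 3: rho = 1 - 6*78 / (8*(8^2 - 1)) = 1 - 468/504 = 0.071429.
Step 4: Under H0, t = rho * sqrt((n-2)/(1-rho^2)) = 0.1754 ~ t(6).
Step 5: Two-sided p-value from the t-distribution with 6 df = 0.866526.
Step 6: alpha = 0.05. fail to reject H0.

rho = 0.0714, p = 0.866526, fail to reject H0 at alpha = 0.05.


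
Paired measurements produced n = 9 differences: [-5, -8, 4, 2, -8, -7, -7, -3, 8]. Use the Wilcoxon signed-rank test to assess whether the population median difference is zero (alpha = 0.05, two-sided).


Step 1: Drop any zero differences (none here) and take |d_i|.
|d| = [5, 8, 4, 2, 8, 7, 7, 3, 8]
Step 2: Midrank |d_i| (ties get averaged ranks).
ranks: |5|->4, |8|->8, |4|->3, |2|->1, |8|->8, |7|->5.5, |7|->5.5, |3|->2, |8|->8
Step 3: Attach original signs; sum ranks with positive sign and with negative sign.
W+ = 3 + 1 + 8 = 12
W- = 4 + 8 + 8 + 5.5 + 5.5 + 2 = 33
(Check: W+ + W- = 45 should equal n(n+1)/2 = 45.)
Step 4: Test statistic W = min(W+, W-) = 12.
Step 5: Ties in |d|, so use the tie-corrected normal approximation.
        E[W] = n(n+1)/4 = 9*10/4 = 22.5.
        Tie groups: |d|=7 (t=2), |d|=8 (t=3); sum(t^3 - t) = 30.
        Var[W] = n(n+1)(2n+1)/24 - sum(t^3-t)/48 = 1710/24 - 30/48 = 70.625.
        z = (W - E[W]) / sqrt(Var[W]) = (12 - 22.5) / 8.4039 = -1.2494.
        Two-sided p = 2*Phi(z) = 0.211510.
Step 6: alpha = 0.05. fail to reject H0.

W+ = 12, W- = 33, W = min = 12, p = 0.211510, fail to reject H0.


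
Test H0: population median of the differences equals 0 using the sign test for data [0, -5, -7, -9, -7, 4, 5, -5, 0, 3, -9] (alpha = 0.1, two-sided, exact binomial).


Step 1: Discard zero differences. Original n = 11; n_eff = number of nonzero differences = 9.
Nonzero differences (with sign): -5, -7, -9, -7, +4, +5, -5, +3, -9
Step 2: Count signs: positive = 3, negative = 6.
Step 3: Under H0: P(positive) = 0.5, so the number of positives S ~ Bin(9, 0.5).
Step 4: Two-sided exact p-value = sum of Bin(9,0.5) probabilities at or below the observed probability = 0.507812.
Step 5: alpha = 0.1. fail to reject H0.

n_eff = 9, pos = 3, neg = 6, p = 0.507812, fail to reject H0.


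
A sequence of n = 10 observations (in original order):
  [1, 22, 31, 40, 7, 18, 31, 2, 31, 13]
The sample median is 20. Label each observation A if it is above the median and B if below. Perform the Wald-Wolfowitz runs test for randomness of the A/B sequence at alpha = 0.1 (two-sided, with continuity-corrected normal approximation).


Step 1: Compute median = 20; label A = above, B = below.
Labels in order: BAAABBABAB  (n_A = 5, n_B = 5)
Step 2: Count runs R = 7.
Step 3: Under H0 (random ordering), E[R] = 2*n_A*n_B/(n_A+n_B) + 1 = 2*5*5/10 + 1 = 6.0000.
        Var[R] = 2*n_A*n_B*(2*n_A*n_B - n_A - n_B) / ((n_A+n_B)^2 * (n_A+n_B-1)) = 2000/900 = 2.2222.
        SD[R] = 1.4907.
Step 4: Continuity-corrected z = (R - 0.5 - E[R]) / SD[R] = (7 - 0.5 - 6.0000) / 1.4907 = 0.3354.
Step 5: Two-sided p-value via normal approximation = 2*(1 - Phi(|z|)) = 0.737316.
Step 6: alpha = 0.1. fail to reject H0.

R = 7, z = 0.3354, p = 0.737316, fail to reject H0.


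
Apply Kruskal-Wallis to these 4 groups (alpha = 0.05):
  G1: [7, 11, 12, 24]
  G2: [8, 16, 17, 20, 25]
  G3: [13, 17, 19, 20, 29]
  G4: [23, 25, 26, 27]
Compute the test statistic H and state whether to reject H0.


Step 1: Combine all N = 18 observations and assign midranks.
sorted (value, group, rank): (7,G1,1), (8,G2,2), (11,G1,3), (12,G1,4), (13,G3,5), (16,G2,6), (17,G2,7.5), (17,G3,7.5), (19,G3,9), (20,G2,10.5), (20,G3,10.5), (23,G4,12), (24,G1,13), (25,G2,14.5), (25,G4,14.5), (26,G4,16), (27,G4,17), (29,G3,18)
Step 2: Sum ranks within each group.
R_1 = 21 (n_1 = 4)
R_2 = 40.5 (n_2 = 5)
R_3 = 50 (n_3 = 5)
R_4 = 59.5 (n_4 = 4)
Step 3: H = 12/(N(N+1)) * sum(R_i^2/n_i) - 3(N+1)
     = 12/(18*19) * (21^2/4 + 40.5^2/5 + 50^2/5 + 59.5^2/4) - 3*19
     = 0.035088 * 1823.36 - 57
     = 6.977632.
Step 4: Ties present; correction factor C = 1 - 18/(18^3 - 18) = 0.996904. Corrected H = 6.977632 / 0.996904 = 6.999301.
Step 5: Under H0, H ~ chi^2(3); p-value = 0.071920.
Step 6: alpha = 0.05. fail to reject H0.

H = 6.9993, df = 3, p = 0.071920, fail to reject H0.


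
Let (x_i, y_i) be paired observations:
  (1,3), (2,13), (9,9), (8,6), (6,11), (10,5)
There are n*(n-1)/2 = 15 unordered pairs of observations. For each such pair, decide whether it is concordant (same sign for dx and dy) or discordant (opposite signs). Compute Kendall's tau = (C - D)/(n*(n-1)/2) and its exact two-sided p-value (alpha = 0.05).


Step 1: Enumerate the 15 unordered pairs (i,j) with i<j and classify each by sign(x_j-x_i) * sign(y_j-y_i).
  (1,2):dx=+1,dy=+10->C; (1,3):dx=+8,dy=+6->C; (1,4):dx=+7,dy=+3->C; (1,5):dx=+5,dy=+8->C
  (1,6):dx=+9,dy=+2->C; (2,3):dx=+7,dy=-4->D; (2,4):dx=+6,dy=-7->D; (2,5):dx=+4,dy=-2->D
  (2,6):dx=+8,dy=-8->D; (3,4):dx=-1,dy=-3->C; (3,5):dx=-3,dy=+2->D; (3,6):dx=+1,dy=-4->D
  (4,5):dx=-2,dy=+5->D; (4,6):dx=+2,dy=-1->D; (5,6):dx=+4,dy=-6->D
Step 2: C = 6, D = 9, total pairs = 15.
Step 3: tau = (C - D)/(n(n-1)/2) = (6 - 9)/15 = -0.200000.
Step 4: Exact two-sided p-value (enumerate n! = 720 permutations of y under H0): p = 0.719444.
Step 5: alpha = 0.05. fail to reject H0.

tau_b = -0.2000 (C=6, D=9), p = 0.719444, fail to reject H0.


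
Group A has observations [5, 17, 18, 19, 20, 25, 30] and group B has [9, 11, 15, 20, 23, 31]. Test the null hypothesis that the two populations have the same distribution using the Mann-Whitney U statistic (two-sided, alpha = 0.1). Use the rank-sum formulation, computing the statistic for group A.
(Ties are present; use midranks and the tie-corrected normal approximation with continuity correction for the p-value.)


Step 1: Combine and sort all 13 observations; assign midranks.
sorted (value, group): (5,X), (9,Y), (11,Y), (15,Y), (17,X), (18,X), (19,X), (20,X), (20,Y), (23,Y), (25,X), (30,X), (31,Y)
ranks: 5->1, 9->2, 11->3, 15->4, 17->5, 18->6, 19->7, 20->8.5, 20->8.5, 23->10, 25->11, 30->12, 31->13
Step 2: Rank sum for X: R1 = 1 + 5 + 6 + 7 + 8.5 + 11 + 12 = 50.5.
Step 3: U_X = R1 - n1(n1+1)/2 = 50.5 - 7*8/2 = 50.5 - 28 = 22.5.
       U_Y = n1*n2 - U_X = 42 - 22.5 = 19.5.
Step 4: Ties are present, so use the tie-corrected normal approximation (with continuity correction) for the p-value.
Step 5: p-value = 0.886248; compare to alpha = 0.1. fail to reject H0.

U_X = 22.5, p = 0.886248, fail to reject H0 at alpha = 0.1.


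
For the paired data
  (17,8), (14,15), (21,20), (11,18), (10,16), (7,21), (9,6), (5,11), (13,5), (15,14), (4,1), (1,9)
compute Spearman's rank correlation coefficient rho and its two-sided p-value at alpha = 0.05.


Step 1: Rank x and y separately (midranks; no ties here).
rank(x): 17->11, 14->9, 21->12, 11->7, 10->6, 7->4, 9->5, 5->3, 13->8, 15->10, 4->2, 1->1
rank(y): 8->4, 15->8, 20->11, 18->10, 16->9, 21->12, 6->3, 11->6, 5->2, 14->7, 1->1, 9->5
Step 2: d_i = R_x(i) - R_y(i); compute d_i^2.
  (11-4)^2=49, (9-8)^2=1, (12-11)^2=1, (7-10)^2=9, (6-9)^2=9, (4-12)^2=64, (5-3)^2=4, (3-6)^2=9, (8-2)^2=36, (10-7)^2=9, (2-1)^2=1, (1-5)^2=16
sum(d^2) = 208.
Step 3: rho = 1 - 6*208 / (12*(12^2 - 1)) = 1 - 1248/1716 = 0.272727.
Step 4: Under H0, t = rho * sqrt((n-2)/(1-rho^2)) = 0.8964 ~ t(10).
Step 5: Two-sided p-value from the t-distribution with 10 df = 0.391097.
Step 6: alpha = 0.05. fail to reject H0.

rho = 0.2727, p = 0.391097, fail to reject H0 at alpha = 0.05.


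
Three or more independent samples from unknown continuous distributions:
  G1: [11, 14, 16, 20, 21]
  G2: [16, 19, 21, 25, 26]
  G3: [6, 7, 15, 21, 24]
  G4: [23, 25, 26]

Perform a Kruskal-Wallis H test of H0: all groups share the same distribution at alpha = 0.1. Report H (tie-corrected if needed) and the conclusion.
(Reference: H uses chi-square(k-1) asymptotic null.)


Step 1: Combine all N = 18 observations and assign midranks.
sorted (value, group, rank): (6,G3,1), (7,G3,2), (11,G1,3), (14,G1,4), (15,G3,5), (16,G1,6.5), (16,G2,6.5), (19,G2,8), (20,G1,9), (21,G1,11), (21,G2,11), (21,G3,11), (23,G4,13), (24,G3,14), (25,G2,15.5), (25,G4,15.5), (26,G2,17.5), (26,G4,17.5)
Step 2: Sum ranks within each group.
R_1 = 33.5 (n_1 = 5)
R_2 = 58.5 (n_2 = 5)
R_3 = 33 (n_3 = 5)
R_4 = 46 (n_4 = 3)
Step 3: H = 12/(N(N+1)) * sum(R_i^2/n_i) - 3(N+1)
     = 12/(18*19) * (33.5^2/5 + 58.5^2/5 + 33^2/5 + 46^2/3) - 3*19
     = 0.035088 * 1832.03 - 57
     = 7.281871.
Step 4: Ties present; correction factor C = 1 - 42/(18^3 - 18) = 0.992776. Corrected H = 7.281871 / 0.992776 = 7.334858.
Step 5: Under H0, H ~ chi^2(3); p-value = 0.061957.
Step 6: alpha = 0.1. reject H0.

H = 7.3349, df = 3, p = 0.061957, reject H0.


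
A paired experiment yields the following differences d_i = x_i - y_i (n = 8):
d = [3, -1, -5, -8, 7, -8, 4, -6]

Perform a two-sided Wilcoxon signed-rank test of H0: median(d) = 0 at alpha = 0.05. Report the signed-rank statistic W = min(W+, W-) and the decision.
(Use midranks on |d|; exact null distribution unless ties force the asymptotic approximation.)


Step 1: Drop any zero differences (none here) and take |d_i|.
|d| = [3, 1, 5, 8, 7, 8, 4, 6]
Step 2: Midrank |d_i| (ties get averaged ranks).
ranks: |3|->2, |1|->1, |5|->4, |8|->7.5, |7|->6, |8|->7.5, |4|->3, |6|->5
Step 3: Attach original signs; sum ranks with positive sign and with negative sign.
W+ = 2 + 6 + 3 = 11
W- = 1 + 4 + 7.5 + 7.5 + 5 = 25
(Check: W+ + W- = 36 should equal n(n+1)/2 = 36.)
Step 4: Test statistic W = min(W+, W-) = 11.
Step 5: Ties in |d|, so use the tie-corrected normal approximation.
        E[W] = n(n+1)/4 = 8*9/4 = 18.
        Tie groups: |d|=8 (t=2); sum(t^3 - t) = 6.
        Var[W] = n(n+1)(2n+1)/24 - sum(t^3-t)/48 = 1224/24 - 6/48 = 50.875.
        z = (W - E[W]) / sqrt(Var[W]) = (11 - 18) / 7.1327 = -0.9814.
        Two-sided p = 2*Phi(z) = 0.326396.
Step 6: alpha = 0.05. fail to reject H0.

W+ = 11, W- = 25, W = min = 11, p = 0.326396, fail to reject H0.


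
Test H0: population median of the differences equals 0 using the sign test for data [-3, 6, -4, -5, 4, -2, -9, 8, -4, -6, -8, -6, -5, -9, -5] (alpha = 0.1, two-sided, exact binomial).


Step 1: Discard zero differences. Original n = 15; n_eff = number of nonzero differences = 15.
Nonzero differences (with sign): -3, +6, -4, -5, +4, -2, -9, +8, -4, -6, -8, -6, -5, -9, -5
Step 2: Count signs: positive = 3, negative = 12.
Step 3: Under H0: P(positive) = 0.5, so the number of positives S ~ Bin(15, 0.5).
Step 4: Two-sided exact p-value = sum of Bin(15,0.5) probabilities at or below the observed probability = 0.035156.
Step 5: alpha = 0.1. reject H0.

n_eff = 15, pos = 3, neg = 12, p = 0.035156, reject H0.


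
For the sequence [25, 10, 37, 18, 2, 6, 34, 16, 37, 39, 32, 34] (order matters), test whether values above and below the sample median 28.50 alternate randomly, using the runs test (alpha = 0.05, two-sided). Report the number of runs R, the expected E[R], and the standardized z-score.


Step 1: Compute median = 28.50; label A = above, B = below.
Labels in order: BBABBBABAAAA  (n_A = 6, n_B = 6)
Step 2: Count runs R = 6.
Step 3: Under H0 (random ordering), E[R] = 2*n_A*n_B/(n_A+n_B) + 1 = 2*6*6/12 + 1 = 7.0000.
        Var[R] = 2*n_A*n_B*(2*n_A*n_B - n_A - n_B) / ((n_A+n_B)^2 * (n_A+n_B-1)) = 4320/1584 = 2.7273.
        SD[R] = 1.6514.
Step 4: Continuity-corrected z = (R + 0.5 - E[R]) / SD[R] = (6 + 0.5 - 7.0000) / 1.6514 = -0.3028.
Step 5: Two-sided p-value via normal approximation = 2*(1 - Phi(|z|)) = 0.762069.
Step 6: alpha = 0.05. fail to reject H0.

R = 6, z = -0.3028, p = 0.762069, fail to reject H0.


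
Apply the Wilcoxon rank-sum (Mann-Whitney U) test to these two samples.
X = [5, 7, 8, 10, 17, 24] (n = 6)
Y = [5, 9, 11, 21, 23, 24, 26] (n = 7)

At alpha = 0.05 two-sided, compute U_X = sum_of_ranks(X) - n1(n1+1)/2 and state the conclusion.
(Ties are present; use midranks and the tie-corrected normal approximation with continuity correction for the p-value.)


Step 1: Combine and sort all 13 observations; assign midranks.
sorted (value, group): (5,X), (5,Y), (7,X), (8,X), (9,Y), (10,X), (11,Y), (17,X), (21,Y), (23,Y), (24,X), (24,Y), (26,Y)
ranks: 5->1.5, 5->1.5, 7->3, 8->4, 9->5, 10->6, 11->7, 17->8, 21->9, 23->10, 24->11.5, 24->11.5, 26->13
Step 2: Rank sum for X: R1 = 1.5 + 3 + 4 + 6 + 8 + 11.5 = 34.
Step 3: U_X = R1 - n1(n1+1)/2 = 34 - 6*7/2 = 34 - 21 = 13.
       U_Y = n1*n2 - U_X = 42 - 13 = 29.
Step 4: Ties are present, so use the tie-corrected normal approximation (with continuity correction) for the p-value.
Step 5: p-value = 0.282651; compare to alpha = 0.05. fail to reject H0.

U_X = 13, p = 0.282651, fail to reject H0 at alpha = 0.05.


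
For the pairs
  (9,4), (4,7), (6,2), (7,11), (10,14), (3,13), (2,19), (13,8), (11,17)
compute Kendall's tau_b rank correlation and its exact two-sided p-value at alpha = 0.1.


Step 1: Enumerate the 36 unordered pairs (i,j) with i<j and classify each by sign(x_j-x_i) * sign(y_j-y_i).
  (1,2):dx=-5,dy=+3->D; (1,3):dx=-3,dy=-2->C; (1,4):dx=-2,dy=+7->D; (1,5):dx=+1,dy=+10->C
  (1,6):dx=-6,dy=+9->D; (1,7):dx=-7,dy=+15->D; (1,8):dx=+4,dy=+4->C; (1,9):dx=+2,dy=+13->C
  (2,3):dx=+2,dy=-5->D; (2,4):dx=+3,dy=+4->C; (2,5):dx=+6,dy=+7->C; (2,6):dx=-1,dy=+6->D
  (2,7):dx=-2,dy=+12->D; (2,8):dx=+9,dy=+1->C; (2,9):dx=+7,dy=+10->C; (3,4):dx=+1,dy=+9->C
  (3,5):dx=+4,dy=+12->C; (3,6):dx=-3,dy=+11->D; (3,7):dx=-4,dy=+17->D; (3,8):dx=+7,dy=+6->C
  (3,9):dx=+5,dy=+15->C; (4,5):dx=+3,dy=+3->C; (4,6):dx=-4,dy=+2->D; (4,7):dx=-5,dy=+8->D
  (4,8):dx=+6,dy=-3->D; (4,9):dx=+4,dy=+6->C; (5,6):dx=-7,dy=-1->C; (5,7):dx=-8,dy=+5->D
  (5,8):dx=+3,dy=-6->D; (5,9):dx=+1,dy=+3->C; (6,7):dx=-1,dy=+6->D; (6,8):dx=+10,dy=-5->D
  (6,9):dx=+8,dy=+4->C; (7,8):dx=+11,dy=-11->D; (7,9):dx=+9,dy=-2->D; (8,9):dx=-2,dy=+9->D
Step 2: C = 17, D = 19, total pairs = 36.
Step 3: tau = (C - D)/(n(n-1)/2) = (17 - 19)/36 = -0.055556.
Step 4: Exact two-sided p-value (enumerate n! = 362880 permutations of y under H0): p = 0.919455.
Step 5: alpha = 0.1. fail to reject H0.

tau_b = -0.0556 (C=17, D=19), p = 0.919455, fail to reject H0.


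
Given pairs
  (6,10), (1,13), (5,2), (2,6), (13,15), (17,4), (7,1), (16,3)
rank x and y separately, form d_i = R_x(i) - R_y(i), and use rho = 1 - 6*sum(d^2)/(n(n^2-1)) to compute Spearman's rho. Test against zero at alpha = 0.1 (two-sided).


Step 1: Rank x and y separately (midranks; no ties here).
rank(x): 6->4, 1->1, 5->3, 2->2, 13->6, 17->8, 7->5, 16->7
rank(y): 10->6, 13->7, 2->2, 6->5, 15->8, 4->4, 1->1, 3->3
Step 2: d_i = R_x(i) - R_y(i); compute d_i^2.
  (4-6)^2=4, (1-7)^2=36, (3-2)^2=1, (2-5)^2=9, (6-8)^2=4, (8-4)^2=16, (5-1)^2=16, (7-3)^2=16
sum(d^2) = 102.
Step 3: rho = 1 - 6*102 / (8*(8^2 - 1)) = 1 - 612/504 = -0.214286.
Step 4: Under H0, t = rho * sqrt((n-2)/(1-rho^2)) = -0.5374 ~ t(6).
Step 5: Two-sided p-value from the t-distribution with 6 df = 0.610344.
Step 6: alpha = 0.1. fail to reject H0.

rho = -0.2143, p = 0.610344, fail to reject H0 at alpha = 0.1.


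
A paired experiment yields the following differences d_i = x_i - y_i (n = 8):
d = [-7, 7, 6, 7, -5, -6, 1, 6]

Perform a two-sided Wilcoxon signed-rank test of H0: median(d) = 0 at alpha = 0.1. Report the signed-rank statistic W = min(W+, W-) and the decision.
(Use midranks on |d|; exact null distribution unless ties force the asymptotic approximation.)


Step 1: Drop any zero differences (none here) and take |d_i|.
|d| = [7, 7, 6, 7, 5, 6, 1, 6]
Step 2: Midrank |d_i| (ties get averaged ranks).
ranks: |7|->7, |7|->7, |6|->4, |7|->7, |5|->2, |6|->4, |1|->1, |6|->4
Step 3: Attach original signs; sum ranks with positive sign and with negative sign.
W+ = 7 + 4 + 7 + 1 + 4 = 23
W- = 7 + 2 + 4 = 13
(Check: W+ + W- = 36 should equal n(n+1)/2 = 36.)
Step 4: Test statistic W = min(W+, W-) = 13.
Step 5: Ties in |d|, so use the tie-corrected normal approximation.
        E[W] = n(n+1)/4 = 8*9/4 = 18.
        Tie groups: |d|=6 (t=3), |d|=7 (t=3); sum(t^3 - t) = 48.
        Var[W] = n(n+1)(2n+1)/24 - sum(t^3-t)/48 = 1224/24 - 48/48 = 50.
        z = (W - E[W]) / sqrt(Var[W]) = (13 - 18) / 7.0711 = -0.7071.
        Two-sided p = 2*Phi(z) = 0.479500.
Step 6: alpha = 0.1. fail to reject H0.

W+ = 23, W- = 13, W = min = 13, p = 0.479500, fail to reject H0.


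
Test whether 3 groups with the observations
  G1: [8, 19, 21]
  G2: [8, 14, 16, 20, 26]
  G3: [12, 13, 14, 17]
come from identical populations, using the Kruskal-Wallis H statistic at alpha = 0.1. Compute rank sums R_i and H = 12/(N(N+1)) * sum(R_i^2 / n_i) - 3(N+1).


Step 1: Combine all N = 12 observations and assign midranks.
sorted (value, group, rank): (8,G1,1.5), (8,G2,1.5), (12,G3,3), (13,G3,4), (14,G2,5.5), (14,G3,5.5), (16,G2,7), (17,G3,8), (19,G1,9), (20,G2,10), (21,G1,11), (26,G2,12)
Step 2: Sum ranks within each group.
R_1 = 21.5 (n_1 = 3)
R_2 = 36 (n_2 = 5)
R_3 = 20.5 (n_3 = 4)
Step 3: H = 12/(N(N+1)) * sum(R_i^2/n_i) - 3(N+1)
     = 12/(12*13) * (21.5^2/3 + 36^2/5 + 20.5^2/4) - 3*13
     = 0.076923 * 518.346 - 39
     = 0.872756.
Step 4: Ties present; correction factor C = 1 - 12/(12^3 - 12) = 0.993007. Corrected H = 0.872756 / 0.993007 = 0.878903.
Step 5: Under H0, H ~ chi^2(2); p-value = 0.644390.
Step 6: alpha = 0.1. fail to reject H0.

H = 0.8789, df = 2, p = 0.644390, fail to reject H0.
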